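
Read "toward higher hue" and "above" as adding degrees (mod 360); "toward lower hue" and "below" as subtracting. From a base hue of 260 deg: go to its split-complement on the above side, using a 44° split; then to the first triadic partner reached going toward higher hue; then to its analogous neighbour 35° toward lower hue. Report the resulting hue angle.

209°

+224° (split-comp 44° ↑): 260 + 224 = 484 → 484 − 360 = 124°
+120° (triadic ↑): 124 + 120 = 244°
−35° (analog 35° ↓): 244 − 35 = 209°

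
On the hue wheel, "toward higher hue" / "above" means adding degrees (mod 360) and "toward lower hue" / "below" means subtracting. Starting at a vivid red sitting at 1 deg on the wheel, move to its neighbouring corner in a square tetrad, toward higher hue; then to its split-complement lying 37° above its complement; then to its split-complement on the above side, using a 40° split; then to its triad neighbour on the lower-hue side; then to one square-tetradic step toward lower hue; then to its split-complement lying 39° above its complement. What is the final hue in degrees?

+90° (square ↑): 1 + 90 = 91°
+217° (split-comp 37° ↑): 91 + 217 = 308°
+220° (split-comp 40° ↑): 308 + 220 = 528 → 528 − 360 = 168°
−120° (triadic ↓): 168 − 120 = 48°
−90° (square ↓): 48 − 90 = -42 → -42 + 360 = 318°
+219° (split-comp 39° ↑): 318 + 219 = 537 → 537 − 360 = 177°

177°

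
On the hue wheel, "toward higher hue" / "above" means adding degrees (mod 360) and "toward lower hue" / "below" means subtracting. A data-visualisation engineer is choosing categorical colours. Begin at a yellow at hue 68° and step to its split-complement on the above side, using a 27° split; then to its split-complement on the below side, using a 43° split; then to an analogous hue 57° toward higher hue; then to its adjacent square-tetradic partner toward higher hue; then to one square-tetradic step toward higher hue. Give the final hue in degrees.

289°

68 + 207 = 275°   (split-comp 27° ↑)
275 + 137 = 412 → 412 − 360 = 52°   (split-comp 43° ↓)
52 + 57 = 109°   (analog 57° ↑)
109 + 90 = 199°   (square ↑)
199 + 90 = 289°   (square ↑)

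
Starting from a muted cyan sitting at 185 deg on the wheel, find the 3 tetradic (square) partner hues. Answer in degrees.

275°, 5° and 95°

A square tetradic scheme places four hues every 90°.
185 + 90 = 275°
185 + 180 = 365 → 365 − 360 = 5°
185 + 270 = 455 → 455 − 360 = 95°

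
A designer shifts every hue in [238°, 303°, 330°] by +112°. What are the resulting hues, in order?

238 + 112 = 350°
303 + 112 = 415 → 415 − 360 = 55°
330 + 112 = 442 → 442 − 360 = 82°

350°, 55°, 82°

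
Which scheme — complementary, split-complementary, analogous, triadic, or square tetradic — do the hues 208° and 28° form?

Sort the hues: 28°, 208°.
Successive gaps around the wheel: 180°, 180°.
Two hues 180° apart are complementary.

complementary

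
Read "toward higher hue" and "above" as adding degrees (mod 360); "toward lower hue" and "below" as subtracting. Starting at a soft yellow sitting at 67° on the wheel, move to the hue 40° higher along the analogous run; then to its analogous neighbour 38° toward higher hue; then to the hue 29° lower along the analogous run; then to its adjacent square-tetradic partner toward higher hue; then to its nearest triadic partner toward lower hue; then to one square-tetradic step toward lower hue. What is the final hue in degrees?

analog 40° ↑ +40°: 67 + 40 = 107°
analog 38° ↑ +38°: 107 + 38 = 145°
analog 29° ↓ −29°: 145 − 29 = 116°
square ↑ +90°: 116 + 90 = 206°
triadic ↓ −120°: 206 − 120 = 86°
square ↓ −90°: 86 − 90 = -4 → -4 + 360 = 356°

356°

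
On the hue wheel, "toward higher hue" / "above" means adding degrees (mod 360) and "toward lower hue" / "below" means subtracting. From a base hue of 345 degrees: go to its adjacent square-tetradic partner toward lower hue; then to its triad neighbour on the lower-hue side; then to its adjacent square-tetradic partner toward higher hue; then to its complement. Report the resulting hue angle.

−90° (square ↓): 345 − 90 = 255°
−120° (triadic ↓): 255 − 120 = 135°
+90° (square ↑): 135 + 90 = 225°
+180° (complement): 225 + 180 = 405 → 405 − 360 = 45°

45°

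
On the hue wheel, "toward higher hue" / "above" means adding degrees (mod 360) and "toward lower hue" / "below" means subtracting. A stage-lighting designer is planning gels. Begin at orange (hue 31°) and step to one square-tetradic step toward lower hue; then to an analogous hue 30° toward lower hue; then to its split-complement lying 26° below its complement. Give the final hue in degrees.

65°

square ↓ −90°: 31 − 90 = -59 → -59 + 360 = 301°
analog 30° ↓ −30°: 301 − 30 = 271°
split-comp 26° ↓ +154°: 271 + 154 = 425 → 425 − 360 = 65°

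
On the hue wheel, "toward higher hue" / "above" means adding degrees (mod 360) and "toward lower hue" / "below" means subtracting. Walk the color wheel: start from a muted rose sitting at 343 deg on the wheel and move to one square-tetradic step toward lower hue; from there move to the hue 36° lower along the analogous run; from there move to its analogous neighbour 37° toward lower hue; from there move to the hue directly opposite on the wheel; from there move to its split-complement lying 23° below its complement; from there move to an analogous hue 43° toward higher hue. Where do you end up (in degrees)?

343 − 90 = 253°   (square ↓)
253 − 36 = 217°   (analog 36° ↓)
217 − 37 = 180°   (analog 37° ↓)
180 + 180 = 360 → 360 − 360 = 0°   (complement)
0 + 157 = 157°   (split-comp 23° ↓)
157 + 43 = 200°   (analog 43° ↑)

200°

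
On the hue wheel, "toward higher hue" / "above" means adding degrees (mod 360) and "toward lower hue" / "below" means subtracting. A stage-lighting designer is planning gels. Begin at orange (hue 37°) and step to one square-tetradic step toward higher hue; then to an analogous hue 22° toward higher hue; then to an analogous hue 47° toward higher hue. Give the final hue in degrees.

196°

37 + 90 = 127°   (square ↑)
127 + 22 = 149°   (analog 22° ↑)
149 + 47 = 196°   (analog 47° ↑)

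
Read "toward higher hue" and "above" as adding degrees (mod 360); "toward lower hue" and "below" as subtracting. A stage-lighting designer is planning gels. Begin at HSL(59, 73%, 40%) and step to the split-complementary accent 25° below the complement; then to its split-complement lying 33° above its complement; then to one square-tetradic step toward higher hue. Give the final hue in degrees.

157°

split-comp 25° ↓ +155°: 59 + 155 = 214°
split-comp 33° ↑ +213°: 214 + 213 = 427 → 427 − 360 = 67°
square ↑ +90°: 67 + 90 = 157°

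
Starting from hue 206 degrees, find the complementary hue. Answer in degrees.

The complement sits 180° across the wheel.
206 + 180 = 386 → 386 − 360 = 26°

26°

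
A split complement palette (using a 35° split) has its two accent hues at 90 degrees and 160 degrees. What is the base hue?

305°

The accents sit 35° either side of the complement, so the complement is their short-arc midpoint on the wheel.
Short-arc midpoint of 90° and 160°: 125°.
Base is 180° from the complement: 125 − 180 = -55 → -55 + 360 = 305°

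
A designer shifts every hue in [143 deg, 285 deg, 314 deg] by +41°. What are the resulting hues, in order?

143 + 41 = 184°
285 + 41 = 326°
314 + 41 = 355°

184°, 326°, 355°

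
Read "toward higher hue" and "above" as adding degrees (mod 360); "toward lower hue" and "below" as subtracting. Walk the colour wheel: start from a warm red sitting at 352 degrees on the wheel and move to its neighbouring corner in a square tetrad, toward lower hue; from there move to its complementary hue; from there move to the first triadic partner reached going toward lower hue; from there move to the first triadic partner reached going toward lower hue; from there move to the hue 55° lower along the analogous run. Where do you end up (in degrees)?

352 − 90 = 262°   (square ↓)
262 + 180 = 442 → 442 − 360 = 82°   (complement)
82 − 120 = -38 → -38 + 360 = 322°   (triadic ↓)
322 − 120 = 202°   (triadic ↓)
202 − 55 = 147°   (analog 55° ↓)

147°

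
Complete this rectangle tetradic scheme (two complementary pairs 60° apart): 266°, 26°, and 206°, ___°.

86°

A rectangular tetradic uses two complementary pairs 60° apart: offsets 0°, 60°, 180°, 240°.
Among {26°, 206°, 266°}, 206° and 26° are a 180° pair.
The remaining hue 266° needs its own complement: 266 + 180 = 446 → 446 − 360 = 86°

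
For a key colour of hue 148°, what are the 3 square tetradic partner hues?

A square tetradic scheme places four hues every 90°.
148 + 90 = 238°
148 + 180 = 328°
148 + 270 = 418 → 418 − 360 = 58°

238°, 328° and 58°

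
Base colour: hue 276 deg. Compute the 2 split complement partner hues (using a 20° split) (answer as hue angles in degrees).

76° and 116°

Complement of 276 deg: 276 + 180 = 456 → 456 − 360 = 96°
96 − 20 = 76°
96 + 20 = 116°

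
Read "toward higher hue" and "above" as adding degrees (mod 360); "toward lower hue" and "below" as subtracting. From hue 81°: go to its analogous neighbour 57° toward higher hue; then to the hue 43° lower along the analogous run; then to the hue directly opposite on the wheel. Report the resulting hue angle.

81 + 57 = 138°   (analog 57° ↑)
138 − 43 = 95°   (analog 43° ↓)
95 + 180 = 275°   (complement)

275°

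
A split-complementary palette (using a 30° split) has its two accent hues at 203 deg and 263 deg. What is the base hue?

The accents sit 30° either side of the complement, so the complement is their short-arc midpoint on the wheel.
Short-arc midpoint of 203° and 263°: 233°.
Base is 180° from the complement: 233 − 180 = 53°

53°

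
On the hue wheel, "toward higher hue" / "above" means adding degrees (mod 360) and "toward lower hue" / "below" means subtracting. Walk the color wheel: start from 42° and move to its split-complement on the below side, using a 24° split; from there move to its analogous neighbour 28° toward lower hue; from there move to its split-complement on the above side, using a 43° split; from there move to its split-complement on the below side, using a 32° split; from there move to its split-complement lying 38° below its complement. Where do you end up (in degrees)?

323°

split-comp 24° ↓ +156°: 42 + 156 = 198°
analog 28° ↓ −28°: 198 − 28 = 170°
split-comp 43° ↑ +223°: 170 + 223 = 393 → 393 − 360 = 33°
split-comp 32° ↓ +148°: 33 + 148 = 181°
split-comp 38° ↓ +142°: 181 + 142 = 323°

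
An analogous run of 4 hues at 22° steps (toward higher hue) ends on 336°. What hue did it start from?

270°

3 steps of 22° (toward higher hue) give a net shift of +66°.
Start = end − shift: 336 − 66 = 270°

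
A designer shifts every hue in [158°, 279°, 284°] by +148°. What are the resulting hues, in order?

306°, 67°, 72°

158 + 148 = 306°
279 + 148 = 427 → 427 − 360 = 67°
284 + 148 = 432 → 432 − 360 = 72°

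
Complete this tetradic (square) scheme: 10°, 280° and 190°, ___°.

100°

A square tetradic scheme places four hues every 90°.
The full set through 10° is {10°, 100°, 190°, 280°}.
Given {10°, 190°, 280°}, the missing hue is 100°.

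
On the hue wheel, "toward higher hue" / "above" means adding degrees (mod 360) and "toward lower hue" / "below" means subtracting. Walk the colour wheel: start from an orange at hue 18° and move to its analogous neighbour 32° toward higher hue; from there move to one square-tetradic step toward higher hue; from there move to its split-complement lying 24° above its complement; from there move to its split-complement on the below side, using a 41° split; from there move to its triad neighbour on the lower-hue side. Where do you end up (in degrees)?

3°

18 + 32 = 50°   (analog 32° ↑)
50 + 90 = 140°   (square ↑)
140 + 204 = 344°   (split-comp 24° ↑)
344 + 139 = 483 → 483 − 360 = 123°   (split-comp 41° ↓)
123 − 120 = 3°   (triadic ↓)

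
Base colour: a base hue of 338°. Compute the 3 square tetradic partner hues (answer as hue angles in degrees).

68°, 158°, 248°

A square tetradic scheme places four hues every 90°.
338 + 90 = 428 → 428 − 360 = 68°
338 + 180 = 518 → 518 − 360 = 158°
338 + 270 = 608 → 608 − 360 = 248°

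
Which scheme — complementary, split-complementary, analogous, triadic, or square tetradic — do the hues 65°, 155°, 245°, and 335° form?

square tetradic

Sort the hues: 65°, 155°, 245°, 335°.
Successive gaps around the wheel: 90°, 90°, 90°, 90°.
Four hues every 90° form a square tetradic scheme.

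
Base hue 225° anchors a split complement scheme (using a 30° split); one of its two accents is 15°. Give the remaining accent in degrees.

75°

Split-complementary hues sit 30° either side of the complement.
Complement of the base 225°: 225 + 180 = 405 → 405 − 360 = 45°
The given accent 15° is 30° one side of 45°; the other accent sits 30° the other side: 45 + 30 = 75°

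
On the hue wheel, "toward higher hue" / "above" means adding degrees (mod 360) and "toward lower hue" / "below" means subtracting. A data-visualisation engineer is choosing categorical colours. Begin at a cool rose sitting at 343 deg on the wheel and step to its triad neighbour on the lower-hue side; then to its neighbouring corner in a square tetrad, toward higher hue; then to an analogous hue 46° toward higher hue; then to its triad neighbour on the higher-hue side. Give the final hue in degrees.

−120° (triadic ↓): 343 − 120 = 223°
+90° (square ↑): 223 + 90 = 313°
+46° (analog 46° ↑): 313 + 46 = 359°
+120° (triadic ↑): 359 + 120 = 479 → 479 − 360 = 119°

119°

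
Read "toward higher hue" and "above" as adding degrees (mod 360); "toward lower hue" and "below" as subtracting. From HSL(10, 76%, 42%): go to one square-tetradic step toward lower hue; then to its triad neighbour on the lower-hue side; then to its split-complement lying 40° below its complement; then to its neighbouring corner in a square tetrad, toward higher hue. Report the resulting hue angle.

−90° (square ↓): 10 − 90 = -80 → -80 + 360 = 280°
−120° (triadic ↓): 280 − 120 = 160°
+140° (split-comp 40° ↓): 160 + 140 = 300°
+90° (square ↑): 300 + 90 = 390 → 390 − 360 = 30°

30°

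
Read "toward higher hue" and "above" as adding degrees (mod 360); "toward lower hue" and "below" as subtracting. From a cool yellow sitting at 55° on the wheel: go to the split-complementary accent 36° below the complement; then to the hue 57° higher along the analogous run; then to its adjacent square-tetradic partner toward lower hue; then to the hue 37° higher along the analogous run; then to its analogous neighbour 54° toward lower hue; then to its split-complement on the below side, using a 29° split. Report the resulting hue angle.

300°

55 + 144 = 199°   (split-comp 36° ↓)
199 + 57 = 256°   (analog 57° ↑)
256 − 90 = 166°   (square ↓)
166 + 37 = 203°   (analog 37° ↑)
203 − 54 = 149°   (analog 54° ↓)
149 + 151 = 300°   (split-comp 29° ↓)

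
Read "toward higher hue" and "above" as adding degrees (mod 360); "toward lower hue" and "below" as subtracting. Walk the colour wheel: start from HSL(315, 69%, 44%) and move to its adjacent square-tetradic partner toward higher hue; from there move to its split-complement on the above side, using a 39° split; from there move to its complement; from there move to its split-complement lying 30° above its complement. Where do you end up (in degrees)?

294°

315 + 90 = 405 → 405 − 360 = 45°   (square ↑)
45 + 219 = 264°   (split-comp 39° ↑)
264 + 180 = 444 → 444 − 360 = 84°   (complement)
84 + 210 = 294°   (split-comp 30° ↑)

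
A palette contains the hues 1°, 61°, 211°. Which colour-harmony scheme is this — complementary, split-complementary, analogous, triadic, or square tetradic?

Sort the hues: 1°, 61°, 211°.
Successive gaps around the wheel: 60°, 150°, 150°.
Two 150° gaps and one 60° gap — a base hue opposite a pair of accents 30° either side of its complement — is the split-complementary pattern.

split-complementary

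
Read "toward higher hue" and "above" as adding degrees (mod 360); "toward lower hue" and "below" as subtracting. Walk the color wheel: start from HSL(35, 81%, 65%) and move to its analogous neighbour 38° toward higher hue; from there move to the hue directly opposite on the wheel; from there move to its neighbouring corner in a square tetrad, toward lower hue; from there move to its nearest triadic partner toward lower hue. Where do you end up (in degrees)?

43°

35 + 38 = 73°   (analog 38° ↑)
73 + 180 = 253°   (complement)
253 − 90 = 163°   (square ↓)
163 − 120 = 43°   (triadic ↓)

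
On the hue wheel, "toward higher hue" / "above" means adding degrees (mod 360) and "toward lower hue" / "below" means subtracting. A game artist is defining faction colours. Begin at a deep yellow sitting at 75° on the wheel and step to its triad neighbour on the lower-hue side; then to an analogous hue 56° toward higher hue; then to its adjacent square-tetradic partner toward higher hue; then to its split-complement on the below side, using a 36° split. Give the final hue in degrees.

245°

triadic ↓ −120°: 75 − 120 = -45 → -45 + 360 = 315°
analog 56° ↑ +56°: 315 + 56 = 371 → 371 − 360 = 11°
square ↑ +90°: 11 + 90 = 101°
split-comp 36° ↓ +144°: 101 + 144 = 245°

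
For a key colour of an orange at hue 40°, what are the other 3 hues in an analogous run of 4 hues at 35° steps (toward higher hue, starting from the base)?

75°, 110° and 145°

Analogous hues sit every 35° along the wheel.
40 + 35 = 75°
40 + 70 = 110°
40 + 105 = 145°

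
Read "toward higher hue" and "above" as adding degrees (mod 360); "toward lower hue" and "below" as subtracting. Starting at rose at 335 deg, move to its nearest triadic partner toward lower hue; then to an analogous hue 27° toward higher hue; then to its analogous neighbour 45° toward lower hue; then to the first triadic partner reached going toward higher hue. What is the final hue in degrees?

335 − 120 = 215°   (triadic ↓)
215 + 27 = 242°   (analog 27° ↑)
242 − 45 = 197°   (analog 45° ↓)
197 + 120 = 317°   (triadic ↑)

317°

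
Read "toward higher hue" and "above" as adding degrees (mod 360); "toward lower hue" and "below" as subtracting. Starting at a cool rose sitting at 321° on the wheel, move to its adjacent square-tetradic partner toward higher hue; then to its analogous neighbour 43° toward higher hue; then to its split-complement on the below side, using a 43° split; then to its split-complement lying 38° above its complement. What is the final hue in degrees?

89°

square ↑ +90°: 321 + 90 = 411 → 411 − 360 = 51°
analog 43° ↑ +43°: 51 + 43 = 94°
split-comp 43° ↓ +137°: 94 + 137 = 231°
split-comp 38° ↑ +218°: 231 + 218 = 449 → 449 − 360 = 89°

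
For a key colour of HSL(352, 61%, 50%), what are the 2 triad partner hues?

352 + 120 = 472 → 472 − 360 = 112°
352 + 240 = 592 → 592 − 360 = 232°

112° and 232°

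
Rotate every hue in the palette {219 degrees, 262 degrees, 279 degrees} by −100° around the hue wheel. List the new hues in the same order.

219 − 100 = 119°
262 − 100 = 162°
279 − 100 = 179°

119°, 162°, 179°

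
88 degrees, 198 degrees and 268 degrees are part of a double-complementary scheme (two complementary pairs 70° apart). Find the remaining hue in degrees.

18°

A rectangular tetradic uses two complementary pairs 70° apart: offsets 0°, 70°, 180°, 250°.
Among {88°, 198°, 268°}, 88° and 268° are a 180° pair.
The remaining hue 198° needs its own complement: 198 + 180 = 378 → 378 − 360 = 18°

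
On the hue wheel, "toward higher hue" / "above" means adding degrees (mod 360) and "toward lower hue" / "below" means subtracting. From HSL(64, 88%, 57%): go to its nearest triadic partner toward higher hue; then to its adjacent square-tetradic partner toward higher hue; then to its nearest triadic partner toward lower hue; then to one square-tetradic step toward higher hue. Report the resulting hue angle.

244°

64 + 120 = 184°   (triadic ↑)
184 + 90 = 274°   (square ↑)
274 − 120 = 154°   (triadic ↓)
154 + 90 = 244°   (square ↑)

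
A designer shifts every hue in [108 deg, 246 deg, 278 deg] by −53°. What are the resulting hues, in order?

108 − 53 = 55°
246 − 53 = 193°
278 − 53 = 225°

55°, 193°, 225°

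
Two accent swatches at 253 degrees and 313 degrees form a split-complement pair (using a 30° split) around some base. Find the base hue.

The accents sit 30° either side of the complement, so the complement is their short-arc midpoint on the wheel.
Short-arc midpoint of 253° and 313°: 283°.
Base is 180° from the complement: 283 − 180 = 103°

103°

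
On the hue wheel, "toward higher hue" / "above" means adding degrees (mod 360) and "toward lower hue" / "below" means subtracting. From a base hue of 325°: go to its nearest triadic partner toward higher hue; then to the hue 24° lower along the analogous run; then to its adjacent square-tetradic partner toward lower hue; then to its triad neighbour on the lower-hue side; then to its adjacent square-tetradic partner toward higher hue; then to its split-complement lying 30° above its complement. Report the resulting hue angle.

triadic ↑ +120°: 325 + 120 = 445 → 445 − 360 = 85°
analog 24° ↓ −24°: 85 − 24 = 61°
square ↓ −90°: 61 − 90 = -29 → -29 + 360 = 331°
triadic ↓ −120°: 331 − 120 = 211°
square ↑ +90°: 211 + 90 = 301°
split-comp 30° ↑ +210°: 301 + 210 = 511 → 511 − 360 = 151°

151°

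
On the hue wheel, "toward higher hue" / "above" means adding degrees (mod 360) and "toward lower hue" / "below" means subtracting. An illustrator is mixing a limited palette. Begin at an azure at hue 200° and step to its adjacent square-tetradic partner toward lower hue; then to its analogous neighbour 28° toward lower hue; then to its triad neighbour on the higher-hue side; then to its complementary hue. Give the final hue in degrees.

22°

200 − 90 = 110°   (square ↓)
110 − 28 = 82°   (analog 28° ↓)
82 + 120 = 202°   (triadic ↑)
202 + 180 = 382 → 382 − 360 = 22°   (complement)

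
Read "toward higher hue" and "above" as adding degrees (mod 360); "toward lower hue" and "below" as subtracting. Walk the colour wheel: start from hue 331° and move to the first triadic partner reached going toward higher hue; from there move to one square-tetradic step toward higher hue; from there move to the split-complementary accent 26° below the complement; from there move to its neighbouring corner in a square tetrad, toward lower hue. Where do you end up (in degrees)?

245°

+120° (triadic ↑): 331 + 120 = 451 → 451 − 360 = 91°
+90° (square ↑): 91 + 90 = 181°
+154° (split-comp 26° ↓): 181 + 154 = 335°
−90° (square ↓): 335 − 90 = 245°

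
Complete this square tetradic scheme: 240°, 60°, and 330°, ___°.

150°

A square tetradic scheme places four hues every 90°.
The full set through 60° is {60°, 150°, 240°, 330°}.
Given {60°, 240°, 330°}, the missing hue is 150°.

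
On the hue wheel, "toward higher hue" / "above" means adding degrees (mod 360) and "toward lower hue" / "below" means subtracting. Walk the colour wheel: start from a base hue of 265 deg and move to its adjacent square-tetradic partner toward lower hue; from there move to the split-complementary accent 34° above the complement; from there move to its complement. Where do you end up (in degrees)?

square ↓ −90°: 265 − 90 = 175°
split-comp 34° ↑ +214°: 175 + 214 = 389 → 389 − 360 = 29°
complement +180°: 29 + 180 = 209°

209°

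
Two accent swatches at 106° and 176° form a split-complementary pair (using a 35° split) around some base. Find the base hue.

321°

The accents sit 35° either side of the complement, so the complement is their short-arc midpoint on the wheel.
Short-arc midpoint of 106° and 176°: 141°.
Base is 180° from the complement: 141 − 180 = -39 → -39 + 360 = 321°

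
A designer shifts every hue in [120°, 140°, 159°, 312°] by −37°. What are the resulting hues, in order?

120 − 37 = 83°
140 − 37 = 103°
159 − 37 = 122°
312 − 37 = 275°

83°, 103°, 122°, 275°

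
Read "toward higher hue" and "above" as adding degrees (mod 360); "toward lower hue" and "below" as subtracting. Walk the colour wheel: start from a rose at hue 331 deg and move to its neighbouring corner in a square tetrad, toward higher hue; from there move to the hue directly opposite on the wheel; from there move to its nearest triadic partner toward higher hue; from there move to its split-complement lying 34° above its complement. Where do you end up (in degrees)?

215°

331 + 90 = 421 → 421 − 360 = 61°   (square ↑)
61 + 180 = 241°   (complement)
241 + 120 = 361 → 361 − 360 = 1°   (triadic ↑)
1 + 214 = 215°   (split-comp 34° ↑)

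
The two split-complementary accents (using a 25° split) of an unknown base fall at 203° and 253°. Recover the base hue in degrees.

48°

The accents sit 25° either side of the complement, so the complement is their short-arc midpoint on the wheel.
Short-arc midpoint of 203° and 253°: 228°.
Base is 180° from the complement: 228 − 180 = 48°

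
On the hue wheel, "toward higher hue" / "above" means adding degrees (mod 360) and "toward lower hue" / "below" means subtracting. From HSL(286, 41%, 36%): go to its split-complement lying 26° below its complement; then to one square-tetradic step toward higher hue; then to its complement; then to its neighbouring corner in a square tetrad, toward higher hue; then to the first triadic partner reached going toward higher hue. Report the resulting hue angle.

+154° (split-comp 26° ↓): 286 + 154 = 440 → 440 − 360 = 80°
+90° (square ↑): 80 + 90 = 170°
+180° (complement): 170 + 180 = 350°
+90° (square ↑): 350 + 90 = 440 → 440 − 360 = 80°
+120° (triadic ↑): 80 + 120 = 200°

200°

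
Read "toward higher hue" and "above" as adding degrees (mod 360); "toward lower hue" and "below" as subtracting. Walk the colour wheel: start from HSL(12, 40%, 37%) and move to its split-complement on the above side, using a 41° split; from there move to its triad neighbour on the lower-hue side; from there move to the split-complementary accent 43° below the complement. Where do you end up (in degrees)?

split-comp 41° ↑ +221°: 12 + 221 = 233°
triadic ↓ −120°: 233 − 120 = 113°
split-comp 43° ↓ +137°: 113 + 137 = 250°

250°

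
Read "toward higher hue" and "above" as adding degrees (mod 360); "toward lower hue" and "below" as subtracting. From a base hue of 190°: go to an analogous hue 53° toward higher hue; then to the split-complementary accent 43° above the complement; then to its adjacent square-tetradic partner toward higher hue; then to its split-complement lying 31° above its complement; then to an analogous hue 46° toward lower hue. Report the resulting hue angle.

1°

+53° (analog 53° ↑): 190 + 53 = 243°
+223° (split-comp 43° ↑): 243 + 223 = 466 → 466 − 360 = 106°
+90° (square ↑): 106 + 90 = 196°
+211° (split-comp 31° ↑): 196 + 211 = 407 → 407 − 360 = 47°
−46° (analog 46° ↓): 47 − 46 = 1°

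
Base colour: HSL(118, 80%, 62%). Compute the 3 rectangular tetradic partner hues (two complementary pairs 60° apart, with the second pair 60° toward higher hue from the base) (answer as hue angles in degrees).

A rectangular tetradic uses two complementary pairs 60° apart: offsets 0°, 60°, 180°, 240°.
118 + 60 = 178°
118 + 180 = 298°
118 + 240 = 358°

178°, 298°, 358°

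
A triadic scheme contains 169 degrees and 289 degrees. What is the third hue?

49°

A triad spaces three hues 120° apart.
The full set is {49°, 169°, 289°}.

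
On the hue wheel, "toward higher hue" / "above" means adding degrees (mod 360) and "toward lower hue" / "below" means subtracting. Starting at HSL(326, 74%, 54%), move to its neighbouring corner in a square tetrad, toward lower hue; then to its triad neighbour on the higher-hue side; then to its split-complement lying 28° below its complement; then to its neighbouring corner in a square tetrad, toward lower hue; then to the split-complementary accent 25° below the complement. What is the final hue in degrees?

213°

square ↓ −90°: 326 − 90 = 236°
triadic ↑ +120°: 236 + 120 = 356°
split-comp 28° ↓ +152°: 356 + 152 = 508 → 508 − 360 = 148°
square ↓ −90°: 148 − 90 = 58°
split-comp 25° ↓ +155°: 58 + 155 = 213°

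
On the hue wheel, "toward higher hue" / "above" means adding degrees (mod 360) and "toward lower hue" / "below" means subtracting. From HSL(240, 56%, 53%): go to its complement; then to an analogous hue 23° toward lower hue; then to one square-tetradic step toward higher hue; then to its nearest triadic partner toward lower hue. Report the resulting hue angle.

complement +180°: 240 + 180 = 420 → 420 − 360 = 60°
analog 23° ↓ −23°: 60 − 23 = 37°
square ↑ +90°: 37 + 90 = 127°
triadic ↓ −120°: 127 − 120 = 7°

7°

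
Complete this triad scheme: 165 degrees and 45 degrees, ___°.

285°

A triad places three hues 120° apart.
The full set through 45° is {45°, 165°, 285°}.
Given {45°, 165°}, the missing hue is 285°.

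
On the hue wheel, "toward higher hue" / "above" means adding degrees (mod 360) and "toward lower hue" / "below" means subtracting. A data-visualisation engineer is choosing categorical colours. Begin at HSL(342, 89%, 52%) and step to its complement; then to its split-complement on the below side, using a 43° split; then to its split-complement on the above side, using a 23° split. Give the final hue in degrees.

complement +180°: 342 + 180 = 522 → 522 − 360 = 162°
split-comp 43° ↓ +137°: 162 + 137 = 299°
split-comp 23° ↑ +203°: 299 + 203 = 502 → 502 − 360 = 142°

142°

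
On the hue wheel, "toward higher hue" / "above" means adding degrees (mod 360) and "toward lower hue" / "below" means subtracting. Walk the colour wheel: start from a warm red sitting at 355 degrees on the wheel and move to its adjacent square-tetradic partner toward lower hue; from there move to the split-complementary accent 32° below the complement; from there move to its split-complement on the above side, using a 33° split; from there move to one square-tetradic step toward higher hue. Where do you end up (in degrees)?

−90° (square ↓): 355 − 90 = 265°
+148° (split-comp 32° ↓): 265 + 148 = 413 → 413 − 360 = 53°
+213° (split-comp 33° ↑): 53 + 213 = 266°
+90° (square ↑): 266 + 90 = 356°

356°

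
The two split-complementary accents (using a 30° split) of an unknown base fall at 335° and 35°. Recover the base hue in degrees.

185°

The accents sit 30° either side of the complement, so the complement is their short-arc midpoint on the wheel.
Short-arc midpoint of 335° and 35°: 5°.
Base is 180° from the complement: 5 − 180 = -175 → -175 + 360 = 185°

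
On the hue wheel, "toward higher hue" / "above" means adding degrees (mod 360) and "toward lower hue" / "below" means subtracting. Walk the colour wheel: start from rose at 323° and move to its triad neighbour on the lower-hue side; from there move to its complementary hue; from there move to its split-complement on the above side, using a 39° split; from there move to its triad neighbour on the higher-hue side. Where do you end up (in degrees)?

triadic ↓ −120°: 323 − 120 = 203°
complement +180°: 203 + 180 = 383 → 383 − 360 = 23°
split-comp 39° ↑ +219°: 23 + 219 = 242°
triadic ↑ +120°: 242 + 120 = 362 → 362 − 360 = 2°

2°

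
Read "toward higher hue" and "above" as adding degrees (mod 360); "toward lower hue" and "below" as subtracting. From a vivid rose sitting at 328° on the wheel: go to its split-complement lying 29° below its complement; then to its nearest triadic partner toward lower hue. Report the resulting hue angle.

359°

328 + 151 = 479 → 479 − 360 = 119°   (split-comp 29° ↓)
119 − 120 = -1 → -1 + 360 = 359°   (triadic ↓)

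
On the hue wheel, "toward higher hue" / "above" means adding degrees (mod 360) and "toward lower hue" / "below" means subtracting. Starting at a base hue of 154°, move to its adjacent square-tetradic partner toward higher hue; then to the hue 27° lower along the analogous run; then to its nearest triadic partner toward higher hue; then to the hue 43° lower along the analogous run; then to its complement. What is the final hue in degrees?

114°

+90° (square ↑): 154 + 90 = 244°
−27° (analog 27° ↓): 244 − 27 = 217°
+120° (triadic ↑): 217 + 120 = 337°
−43° (analog 43° ↓): 337 − 43 = 294°
+180° (complement): 294 + 180 = 474 → 474 − 360 = 114°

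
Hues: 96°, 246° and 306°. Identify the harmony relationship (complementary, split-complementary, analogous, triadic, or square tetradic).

Sort the hues: 96°, 246°, 306°.
Successive gaps around the wheel: 150°, 60°, 150°.
Two 150° gaps and one 60° gap — a base hue opposite a pair of accents 30° either side of its complement — is the split-complementary pattern.

split-complementary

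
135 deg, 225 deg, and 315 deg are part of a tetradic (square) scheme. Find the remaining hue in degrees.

45°

A square tetradic scheme places four hues every 90°.
The full set through 135° is {45°, 135°, 225°, 315°}.
Given {135°, 225°, 315°}, the missing hue is 45°.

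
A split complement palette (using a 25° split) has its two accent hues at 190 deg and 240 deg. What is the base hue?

35°

The accents sit 25° either side of the complement, so the complement is their short-arc midpoint on the wheel.
Short-arc midpoint of 190° and 240°: 215°.
Base is 180° from the complement: 215 − 180 = 35°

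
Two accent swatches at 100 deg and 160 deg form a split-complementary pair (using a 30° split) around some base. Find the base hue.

310°

The accents sit 30° either side of the complement, so the complement is their short-arc midpoint on the wheel.
Short-arc midpoint of 100° and 160°: 130°.
Base is 180° from the complement: 130 − 180 = -50 → -50 + 360 = 310°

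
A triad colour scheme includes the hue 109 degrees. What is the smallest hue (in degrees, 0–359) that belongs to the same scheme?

109°

A triad places three hues 120° apart.
The full set through 109° is {109°, 229°, 349°}.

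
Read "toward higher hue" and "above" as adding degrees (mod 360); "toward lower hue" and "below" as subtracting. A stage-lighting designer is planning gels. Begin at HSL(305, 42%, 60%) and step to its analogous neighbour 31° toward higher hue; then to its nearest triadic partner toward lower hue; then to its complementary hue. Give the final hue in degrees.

+31° (analog 31° ↑): 305 + 31 = 336°
−120° (triadic ↓): 336 − 120 = 216°
+180° (complement): 216 + 180 = 396 → 396 − 360 = 36°

36°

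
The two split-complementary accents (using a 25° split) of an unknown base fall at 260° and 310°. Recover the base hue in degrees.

105°

The accents sit 25° either side of the complement, so the complement is their short-arc midpoint on the wheel.
Short-arc midpoint of 260° and 310°: 285°.
Base is 180° from the complement: 285 − 180 = 105°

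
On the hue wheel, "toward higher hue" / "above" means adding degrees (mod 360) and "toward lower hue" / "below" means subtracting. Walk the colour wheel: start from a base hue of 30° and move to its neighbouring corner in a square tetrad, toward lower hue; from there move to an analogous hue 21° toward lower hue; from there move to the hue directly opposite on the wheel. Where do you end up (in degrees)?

30 − 90 = -60 → -60 + 360 = 300°   (square ↓)
300 − 21 = 279°   (analog 21° ↓)
279 + 180 = 459 → 459 − 360 = 99°   (complement)

99°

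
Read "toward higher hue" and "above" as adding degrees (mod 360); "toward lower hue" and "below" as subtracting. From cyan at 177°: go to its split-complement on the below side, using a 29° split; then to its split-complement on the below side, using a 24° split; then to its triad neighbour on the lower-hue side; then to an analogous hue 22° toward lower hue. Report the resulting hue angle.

177 + 151 = 328°   (split-comp 29° ↓)
328 + 156 = 484 → 484 − 360 = 124°   (split-comp 24° ↓)
124 − 120 = 4°   (triadic ↓)
4 − 22 = -18 → -18 + 360 = 342°   (analog 22° ↓)

342°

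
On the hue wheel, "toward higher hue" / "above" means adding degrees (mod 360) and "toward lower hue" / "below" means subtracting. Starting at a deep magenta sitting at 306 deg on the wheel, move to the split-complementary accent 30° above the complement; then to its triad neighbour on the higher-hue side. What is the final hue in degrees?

276°

+210° (split-comp 30° ↑): 306 + 210 = 516 → 516 − 360 = 156°
+120° (triadic ↑): 156 + 120 = 276°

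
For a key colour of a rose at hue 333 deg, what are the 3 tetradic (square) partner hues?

A square tetradic scheme places four hues every 90°.
333 + 90 = 423 → 423 − 360 = 63°
333 + 180 = 513 → 513 − 360 = 153°
333 + 270 = 603 → 603 − 360 = 243°

63°, 153° and 243°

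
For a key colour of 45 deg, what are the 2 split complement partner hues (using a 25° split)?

Split-complementary hues sit 25° either side of the complement.
Complement of 45 deg: 45 + 180 = 225°
225 − 25 = 200°
225 + 25 = 250°

200° and 250°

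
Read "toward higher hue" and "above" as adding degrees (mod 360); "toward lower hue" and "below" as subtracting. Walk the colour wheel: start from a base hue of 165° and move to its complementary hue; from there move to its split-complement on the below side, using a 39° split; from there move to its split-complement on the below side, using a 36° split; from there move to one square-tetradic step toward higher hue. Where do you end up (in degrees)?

+180° (complement): 165 + 180 = 345°
+141° (split-comp 39° ↓): 345 + 141 = 486 → 486 − 360 = 126°
+144° (split-comp 36° ↓): 126 + 144 = 270°
+90° (square ↑): 270 + 90 = 360 → 360 − 360 = 0°

0°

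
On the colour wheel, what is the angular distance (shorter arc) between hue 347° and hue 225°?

|347 − 225| = 122.
122 ≤ 180, so the shorter arc is 122°.

122°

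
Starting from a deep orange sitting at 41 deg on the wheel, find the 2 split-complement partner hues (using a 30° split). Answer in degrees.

Split-complementary hues sit 30° either side of the complement.
Complement of 41 deg: 41 + 180 = 221°
221 − 30 = 191°
221 + 30 = 251°

191° and 251°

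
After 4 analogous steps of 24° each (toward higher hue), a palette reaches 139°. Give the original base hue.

43°

4 steps of 24° (toward higher hue) give a net shift of +96°.
Start = end − shift: 139 − 96 = 43°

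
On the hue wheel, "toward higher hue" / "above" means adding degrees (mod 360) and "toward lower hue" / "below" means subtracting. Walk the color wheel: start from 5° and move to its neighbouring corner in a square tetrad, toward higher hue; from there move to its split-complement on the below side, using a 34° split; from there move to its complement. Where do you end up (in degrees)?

5 + 90 = 95°   (square ↑)
95 + 146 = 241°   (split-comp 34° ↓)
241 + 180 = 421 → 421 − 360 = 61°   (complement)

61°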